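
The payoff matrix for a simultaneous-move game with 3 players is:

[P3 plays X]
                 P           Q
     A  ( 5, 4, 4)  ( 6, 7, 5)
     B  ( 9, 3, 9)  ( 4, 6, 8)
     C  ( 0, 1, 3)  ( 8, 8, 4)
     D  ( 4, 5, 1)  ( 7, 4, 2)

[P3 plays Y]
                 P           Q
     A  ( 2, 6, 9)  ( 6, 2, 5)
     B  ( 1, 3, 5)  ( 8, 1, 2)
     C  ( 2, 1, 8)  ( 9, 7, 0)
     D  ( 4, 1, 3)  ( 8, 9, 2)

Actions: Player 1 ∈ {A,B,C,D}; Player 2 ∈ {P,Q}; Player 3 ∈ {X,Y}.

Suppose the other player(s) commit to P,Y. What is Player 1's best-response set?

u_1(A vs P,Y) = 2
u_1(B vs P,Y) = 1
u_1(C vs P,Y) = 2
u_1(D vs P,Y) = 4
max payoff 4 at {D}

P1 best: {D}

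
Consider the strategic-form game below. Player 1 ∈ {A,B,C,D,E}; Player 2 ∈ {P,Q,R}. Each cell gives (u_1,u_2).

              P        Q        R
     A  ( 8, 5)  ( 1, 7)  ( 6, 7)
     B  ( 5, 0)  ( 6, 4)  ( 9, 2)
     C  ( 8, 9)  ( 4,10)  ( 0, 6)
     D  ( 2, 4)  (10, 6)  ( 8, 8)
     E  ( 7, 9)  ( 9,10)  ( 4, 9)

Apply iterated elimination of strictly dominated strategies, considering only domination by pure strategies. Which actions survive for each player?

P2 drop P (Q beats it: A:7>5 B:4>0 C:10>9 D:6>4 E:10>9)
P1 drop A (B beats it: Q:6>1 R:9>6)
P1 drop C (B beats it: Q:6>4 R:9>0)
P1 drop E (D beats it: Q:10>9 R:8>4)
P1→{B,D} P2→{Q,R}

Remaining: P1:{B,D} P2:{Q,R}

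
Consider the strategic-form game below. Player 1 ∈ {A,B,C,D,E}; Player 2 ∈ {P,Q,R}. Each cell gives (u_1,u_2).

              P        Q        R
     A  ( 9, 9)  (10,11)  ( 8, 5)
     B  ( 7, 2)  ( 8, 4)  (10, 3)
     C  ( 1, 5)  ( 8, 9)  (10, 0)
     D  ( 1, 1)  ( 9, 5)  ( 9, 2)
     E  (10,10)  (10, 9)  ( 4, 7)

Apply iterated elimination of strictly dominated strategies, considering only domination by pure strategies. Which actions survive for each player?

Remaining: P1:{A,E} P2:{P,Q}

P2 drop R (Q beats it: A:11>5 B:4>3 C:9>0 D:5>2 E:9>7)
P1 drop B (A beats it: P:9>7 Q:10>8)
P1 drop C (A beats it: P:9>1 Q:10>8)
P1 drop D (A beats it: P:9>1 Q:10>9)
P1→{A,E} P2→{P,Q}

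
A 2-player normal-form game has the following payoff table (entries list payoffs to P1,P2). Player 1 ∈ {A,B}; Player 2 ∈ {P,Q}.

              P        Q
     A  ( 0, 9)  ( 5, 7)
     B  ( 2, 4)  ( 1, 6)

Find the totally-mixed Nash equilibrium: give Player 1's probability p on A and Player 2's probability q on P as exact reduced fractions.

P1 indiff ⇒ q·0+(1-q)·5 = q·2+(1-q)·1 ⇒ q(-2) = (1-q)(-4) ⇒ q = 2/3
P2 indiff ⇒ p·9+(1-p)·4 = p·7+(1-p)·6 ⇒ p(2) = (1-p)(2) ⇒ p = 1/2

p=1/2, q=2/3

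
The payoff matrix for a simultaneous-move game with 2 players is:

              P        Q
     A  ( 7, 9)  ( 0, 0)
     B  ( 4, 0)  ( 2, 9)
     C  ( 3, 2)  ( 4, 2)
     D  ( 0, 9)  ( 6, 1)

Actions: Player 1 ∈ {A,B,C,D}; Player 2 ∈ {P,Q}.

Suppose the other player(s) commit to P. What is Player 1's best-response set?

argmax u_1 = {A}

u_1(A vs P) = 7
u_1(B vs P) = 4
u_1(C vs P) = 3
u_1(D vs P) = 0
max payoff 7 at {A}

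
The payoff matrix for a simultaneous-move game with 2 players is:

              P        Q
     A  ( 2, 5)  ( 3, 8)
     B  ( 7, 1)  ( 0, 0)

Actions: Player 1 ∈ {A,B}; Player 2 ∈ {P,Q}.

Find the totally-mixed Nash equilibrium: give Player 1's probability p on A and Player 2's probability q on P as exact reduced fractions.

p=1/4, q=3/8

P1 indiff ⇒ q·2+(1-q)·3 = q·7+(1-q)·0 ⇒ q(-5) = (1-q)(-3) ⇒ q = 3/8
P2 indiff ⇒ p·5+(1-p)·1 = p·8+(1-p)·0 ⇒ p(-3) = (1-p)(-1) ⇒ p = 1/4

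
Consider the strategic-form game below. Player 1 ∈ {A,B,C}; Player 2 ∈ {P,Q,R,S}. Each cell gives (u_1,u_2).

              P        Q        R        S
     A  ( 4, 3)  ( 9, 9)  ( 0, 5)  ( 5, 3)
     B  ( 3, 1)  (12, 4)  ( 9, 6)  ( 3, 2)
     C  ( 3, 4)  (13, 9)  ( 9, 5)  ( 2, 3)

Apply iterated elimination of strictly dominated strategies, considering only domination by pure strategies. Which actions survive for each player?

P2 drop P (Q beats it: A:9>3 B:4>1 C:9>4)
P2 drop S (Q beats it: A:9>3 B:4>2 C:9>3)
P1 drop A (B beats it: Q:12>9 R:9>0)
P1→{B,C} P2→{Q,R}

IESDS → P1:{B,C} P2:{Q,R}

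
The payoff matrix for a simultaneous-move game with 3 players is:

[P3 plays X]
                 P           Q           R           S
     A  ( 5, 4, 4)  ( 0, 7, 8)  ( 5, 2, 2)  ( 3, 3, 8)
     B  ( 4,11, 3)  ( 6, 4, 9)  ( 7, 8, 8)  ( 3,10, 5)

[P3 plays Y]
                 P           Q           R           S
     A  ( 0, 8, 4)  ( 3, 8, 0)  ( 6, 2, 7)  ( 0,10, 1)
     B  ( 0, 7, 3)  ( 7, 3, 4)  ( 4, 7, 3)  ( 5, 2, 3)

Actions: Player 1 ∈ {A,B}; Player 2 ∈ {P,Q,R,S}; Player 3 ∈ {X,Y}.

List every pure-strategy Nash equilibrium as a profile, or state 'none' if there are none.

Nash profiles: (B,P,Y)

(A,P,X): not NE [P2→Q gives 7>4]
(A,P,Y): not NE [P2→S gives 10>8]
(A,Q,X): not NE [P1→B gives 6>0]
(A,Q,Y): not NE [P1→B gives 7>3; P2→S gives 10>8; P3→X gives 8>0]
(A,R,X): not NE [P1→B gives 7>5; P2→Q gives 7>2; P3→Y gives 7>2]
(A,R,Y): not NE [P2→S gives 10>2]
(A,S,X): not NE [P2→Q gives 7>3]
(A,S,Y): not NE [P1→B gives 5>0; P3→X gives 8>1]
(B,P,X): not NE [P1→A gives 5>4]
(B,P,Y): NE
(B,Q,X): not NE [P2→P gives 11>4]
(B,Q,Y): not NE [P2→R gives 7>3; P3→X gives 9>4]
(B,R,X): not NE [P2→P gives 11>8]
(B,R,Y): not NE [P1→A gives 6>4; P3→X gives 8>3]
(B,S,X): not NE [P2→P gives 11>10]
(B,S,Y): not NE [P2→R gives 7>2; P3→X gives 5>3]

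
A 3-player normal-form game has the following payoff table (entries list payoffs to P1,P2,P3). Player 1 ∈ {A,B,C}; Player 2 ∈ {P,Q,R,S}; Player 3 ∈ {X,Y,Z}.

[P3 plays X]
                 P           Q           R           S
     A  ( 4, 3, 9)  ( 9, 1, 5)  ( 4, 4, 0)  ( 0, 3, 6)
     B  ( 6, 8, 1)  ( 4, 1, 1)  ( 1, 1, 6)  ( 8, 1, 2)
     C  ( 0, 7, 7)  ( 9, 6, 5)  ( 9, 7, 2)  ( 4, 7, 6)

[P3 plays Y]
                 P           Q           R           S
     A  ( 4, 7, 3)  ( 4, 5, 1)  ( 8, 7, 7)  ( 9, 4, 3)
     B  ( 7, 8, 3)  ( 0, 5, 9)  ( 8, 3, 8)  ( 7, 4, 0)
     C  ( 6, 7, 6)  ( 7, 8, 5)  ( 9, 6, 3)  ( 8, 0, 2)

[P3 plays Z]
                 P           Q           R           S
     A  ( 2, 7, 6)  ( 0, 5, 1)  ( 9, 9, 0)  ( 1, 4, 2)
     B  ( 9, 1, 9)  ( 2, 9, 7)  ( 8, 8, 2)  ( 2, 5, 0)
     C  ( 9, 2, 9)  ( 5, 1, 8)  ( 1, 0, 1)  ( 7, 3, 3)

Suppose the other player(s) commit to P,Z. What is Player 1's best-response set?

u_1(A vs P,Z) = 2
u_1(B vs P,Z) = 9
u_1(C vs P,Z) = 9
max payoff 9 at {B,C}

BR_1 = {B,C}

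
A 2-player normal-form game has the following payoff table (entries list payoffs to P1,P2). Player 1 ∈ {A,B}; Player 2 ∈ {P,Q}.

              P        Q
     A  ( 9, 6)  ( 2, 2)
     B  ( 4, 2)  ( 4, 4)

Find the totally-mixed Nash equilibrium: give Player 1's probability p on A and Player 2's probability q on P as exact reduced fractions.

P1 indiff ⇒ q·9+(1-q)·2 = q·4+(1-q)·4 ⇒ q(5) = (1-q)(2) ⇒ q = 2/7
P2 indiff ⇒ p·6+(1-p)·2 = p·2+(1-p)·4 ⇒ p(4) = (1-p)(2) ⇒ p = 1/3

p=1/3, q=2/7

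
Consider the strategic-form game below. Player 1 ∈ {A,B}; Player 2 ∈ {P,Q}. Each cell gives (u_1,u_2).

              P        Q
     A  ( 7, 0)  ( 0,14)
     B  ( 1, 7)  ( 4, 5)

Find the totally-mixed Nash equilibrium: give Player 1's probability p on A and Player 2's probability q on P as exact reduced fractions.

P1 indiff ⇒ q·7+(1-q)·0 = q·1+(1-q)·4 ⇒ q(6) = (1-q)(4) ⇒ q = 2/5
P2 indiff ⇒ p·0+(1-p)·7 = p·14+(1-p)·5 ⇒ p(-14) = (1-p)(-2) ⇒ p = 1/8

p=1/8, q=2/5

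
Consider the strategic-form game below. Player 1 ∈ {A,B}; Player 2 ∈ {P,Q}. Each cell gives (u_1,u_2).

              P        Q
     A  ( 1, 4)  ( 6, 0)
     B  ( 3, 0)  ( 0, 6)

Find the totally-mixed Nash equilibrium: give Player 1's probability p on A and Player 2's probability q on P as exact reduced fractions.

P1 indiff ⇒ q·1+(1-q)·6 = q·3+(1-q)·0 ⇒ q(-2) = (1-q)(-6) ⇒ q = 3/4
P2 indiff ⇒ p·4+(1-p)·0 = p·0+(1-p)·6 ⇒ p(4) = (1-p)(6) ⇒ p = 3/5

P1 mixes 3/5 on A; P2 mixes 3/4 on P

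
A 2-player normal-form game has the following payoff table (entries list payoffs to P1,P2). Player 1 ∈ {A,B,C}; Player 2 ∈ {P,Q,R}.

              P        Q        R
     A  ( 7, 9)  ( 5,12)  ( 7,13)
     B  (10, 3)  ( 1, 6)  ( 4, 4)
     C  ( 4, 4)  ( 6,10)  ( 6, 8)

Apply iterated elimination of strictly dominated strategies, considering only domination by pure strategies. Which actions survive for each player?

P2 drop P (Q beats it: A:12>9 B:6>3 C:10>4)
P1 drop B (A beats it: Q:5>1 R:7>4)
P1→{A,C} P2→{Q,R}

Survivors P1:{A,C} P2:{Q,R}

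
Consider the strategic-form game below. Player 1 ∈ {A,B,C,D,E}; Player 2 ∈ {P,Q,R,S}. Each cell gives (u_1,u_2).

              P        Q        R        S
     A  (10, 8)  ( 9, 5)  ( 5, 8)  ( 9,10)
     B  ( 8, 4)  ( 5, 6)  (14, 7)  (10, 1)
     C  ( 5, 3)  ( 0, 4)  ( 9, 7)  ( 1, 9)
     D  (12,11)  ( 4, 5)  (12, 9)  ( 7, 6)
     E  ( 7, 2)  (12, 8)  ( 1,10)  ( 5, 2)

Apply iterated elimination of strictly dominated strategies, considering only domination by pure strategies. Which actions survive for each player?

P1 drop C (B beats it: P:8>5 Q:5>0 R:14>9 S:10>1)
P2 drop Q (R beats it: A:8>5 B:7>6 D:9>5 E:10>8)
P1 drop E (A beats it: P:10>7 R:5>1 S:9>5)
P1→{A,B,D} P2→{P,R,S}

Remaining: P1:{A,B,D} P2:{P,R,S}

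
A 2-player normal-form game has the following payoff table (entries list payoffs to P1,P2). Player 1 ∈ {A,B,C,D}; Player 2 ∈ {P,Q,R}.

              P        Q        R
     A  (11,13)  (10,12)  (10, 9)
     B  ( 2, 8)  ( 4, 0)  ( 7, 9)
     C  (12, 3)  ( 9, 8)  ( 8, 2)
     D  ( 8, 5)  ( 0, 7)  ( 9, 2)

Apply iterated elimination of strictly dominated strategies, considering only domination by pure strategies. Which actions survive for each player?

P1 drop B (A beats it: P:11>2 Q:10>4 R:10>7)
P1 drop D (A beats it: P:11>8 Q:10>0 R:10>9)
P2 drop R (P beats it: A:13>9 C:3>2)
P1→{A,C} P2→{P,Q}

Remaining: P1:{A,C} P2:{P,Q}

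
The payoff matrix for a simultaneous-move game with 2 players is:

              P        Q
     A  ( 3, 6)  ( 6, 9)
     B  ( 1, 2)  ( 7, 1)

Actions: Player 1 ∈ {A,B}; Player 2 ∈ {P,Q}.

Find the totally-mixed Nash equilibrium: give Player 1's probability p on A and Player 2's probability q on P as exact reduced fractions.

P1 indiff ⇒ q·3+(1-q)·6 = q·1+(1-q)·7 ⇒ q(2) = (1-q)(1) ⇒ q = 1/3
P2 indiff ⇒ p·6+(1-p)·2 = p·9+(1-p)·1 ⇒ p(-3) = (1-p)(-1) ⇒ p = 1/4

P1 mixes 1/4 on A; P2 mixes 1/3 on P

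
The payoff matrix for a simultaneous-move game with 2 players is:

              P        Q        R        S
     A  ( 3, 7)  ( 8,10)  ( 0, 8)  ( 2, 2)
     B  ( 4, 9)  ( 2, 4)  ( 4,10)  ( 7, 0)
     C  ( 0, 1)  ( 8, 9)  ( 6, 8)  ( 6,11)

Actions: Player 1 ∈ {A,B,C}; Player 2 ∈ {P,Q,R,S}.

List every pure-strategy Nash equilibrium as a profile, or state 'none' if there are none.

(A,P): not NE [P1→B gives 4>3; P2→Q gives 10>7]
(A,Q): NE
(A,R): not NE [P1→C gives 6>0; P2→Q gives 10>8]
(A,S): not NE [P1→B gives 7>2; P2→Q gives 10>2]
(B,P): not NE [P2→R gives 10>9]
(B,Q): not NE [P1→C gives 8>2; P2→R gives 10>4]
(B,R): not NE [P1→C gives 6>4]
(B,S): not NE [P2→R gives 10>0]
(C,P): not NE [P1→B gives 4>0; P2→S gives 11>1]
(C,Q): not NE [P2→S gives 11>9]
(C,R): not NE [P2→S gives 11>8]
(C,S): not NE [P1→B gives 7>6]

PSNE = {(A,Q)}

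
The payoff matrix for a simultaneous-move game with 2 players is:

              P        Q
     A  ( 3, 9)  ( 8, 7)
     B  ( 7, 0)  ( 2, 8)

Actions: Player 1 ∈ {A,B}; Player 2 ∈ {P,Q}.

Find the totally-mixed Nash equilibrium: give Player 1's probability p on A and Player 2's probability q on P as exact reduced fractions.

P1 indiff ⇒ q·3+(1-q)·8 = q·7+(1-q)·2 ⇒ q(-4) = (1-q)(-6) ⇒ q = 3/5
P2 indiff ⇒ p·9+(1-p)·0 = p·7+(1-p)·8 ⇒ p(2) = (1-p)(8) ⇒ p = 4/5

p=4/5, q=3/5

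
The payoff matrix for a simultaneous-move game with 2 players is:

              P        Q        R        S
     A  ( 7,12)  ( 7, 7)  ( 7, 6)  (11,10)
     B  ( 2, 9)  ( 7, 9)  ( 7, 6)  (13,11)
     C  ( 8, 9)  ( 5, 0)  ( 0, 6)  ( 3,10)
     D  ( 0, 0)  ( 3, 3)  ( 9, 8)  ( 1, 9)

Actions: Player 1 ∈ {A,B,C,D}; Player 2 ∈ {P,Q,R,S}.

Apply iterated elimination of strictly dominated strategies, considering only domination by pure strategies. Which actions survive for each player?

P2 drop Q (S beats it: A:10>7 B:11>9 C:10>0 D:9>3)
P2 drop R (S beats it: A:10>6 B:11>6 C:10>6 D:9>8)
P1 drop D (A beats it: P:7>0 S:11>1)
P1→{A,B,C} P2→{P,S}

IESDS → P1:{A,B,C} P2:{P,S}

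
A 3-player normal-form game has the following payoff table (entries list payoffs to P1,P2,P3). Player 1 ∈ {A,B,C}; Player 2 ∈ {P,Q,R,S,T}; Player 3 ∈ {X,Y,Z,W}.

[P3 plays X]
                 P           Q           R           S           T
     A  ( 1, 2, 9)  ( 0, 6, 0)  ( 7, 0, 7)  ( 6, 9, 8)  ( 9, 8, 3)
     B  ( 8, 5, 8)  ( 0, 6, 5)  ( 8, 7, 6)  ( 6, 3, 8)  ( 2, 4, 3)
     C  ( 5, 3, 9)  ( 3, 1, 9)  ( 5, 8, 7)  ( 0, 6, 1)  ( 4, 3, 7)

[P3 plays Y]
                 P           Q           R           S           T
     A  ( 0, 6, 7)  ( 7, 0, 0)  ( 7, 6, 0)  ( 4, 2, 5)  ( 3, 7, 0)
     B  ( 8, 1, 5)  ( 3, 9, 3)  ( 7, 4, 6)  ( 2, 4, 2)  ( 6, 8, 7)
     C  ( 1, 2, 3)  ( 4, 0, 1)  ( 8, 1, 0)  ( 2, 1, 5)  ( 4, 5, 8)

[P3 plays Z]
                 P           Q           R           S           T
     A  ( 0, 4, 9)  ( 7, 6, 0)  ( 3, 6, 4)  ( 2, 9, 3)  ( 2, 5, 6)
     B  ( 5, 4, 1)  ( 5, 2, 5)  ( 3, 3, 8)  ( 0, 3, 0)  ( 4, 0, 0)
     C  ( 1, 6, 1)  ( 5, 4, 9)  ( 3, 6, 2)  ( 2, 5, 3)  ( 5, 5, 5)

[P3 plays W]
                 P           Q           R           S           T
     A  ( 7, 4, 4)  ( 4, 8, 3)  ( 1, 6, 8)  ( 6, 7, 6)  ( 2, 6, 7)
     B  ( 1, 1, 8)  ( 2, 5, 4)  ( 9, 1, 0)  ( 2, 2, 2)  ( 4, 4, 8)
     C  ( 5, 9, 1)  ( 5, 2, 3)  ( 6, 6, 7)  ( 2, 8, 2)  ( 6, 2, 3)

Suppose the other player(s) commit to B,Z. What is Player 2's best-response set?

argmax u_2 = {P}

u_2(P vs B,Z) = 4
u_2(Q vs B,Z) = 2
u_2(R vs B,Z) = 3
u_2(S vs B,Z) = 3
u_2(T vs B,Z) = 0
max payoff 4 at {P}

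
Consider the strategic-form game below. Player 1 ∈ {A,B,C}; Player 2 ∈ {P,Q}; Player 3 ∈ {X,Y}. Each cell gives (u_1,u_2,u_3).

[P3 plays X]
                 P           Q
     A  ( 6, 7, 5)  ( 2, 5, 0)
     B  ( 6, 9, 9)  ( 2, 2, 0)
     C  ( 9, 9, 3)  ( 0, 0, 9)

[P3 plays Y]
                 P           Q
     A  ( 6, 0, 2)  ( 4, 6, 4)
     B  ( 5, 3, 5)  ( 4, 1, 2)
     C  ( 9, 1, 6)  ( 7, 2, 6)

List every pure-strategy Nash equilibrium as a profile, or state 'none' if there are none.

PSNE: ∅

(A,P,X): not NE [P1→C gives 9>6]
(A,P,Y): not NE [P1→C gives 9>6; P2→Q gives 6>0; P3→X gives 5>2]
(A,Q,X): not NE [P2→P gives 7>5; P3→Y gives 4>0]
(A,Q,Y): not NE [P1→C gives 7>4]
(B,P,X): not NE [P1→C gives 9>6]
(B,P,Y): not NE [P1→C gives 9>5; P3→X gives 9>5]
(B,Q,X): not NE [P2→P gives 9>2; P3→Y gives 2>0]
(B,Q,Y): not NE [P1→C gives 7>4; P2→P gives 3>1]
(C,P,X): not NE [P3→Y gives 6>3]
(C,P,Y): not NE [P2→Q gives 2>1]
(C,Q,X): not NE [P1→B gives 2>0; P2→P gives 9>0]
(C,Q,Y): not NE [P3→X gives 9>6]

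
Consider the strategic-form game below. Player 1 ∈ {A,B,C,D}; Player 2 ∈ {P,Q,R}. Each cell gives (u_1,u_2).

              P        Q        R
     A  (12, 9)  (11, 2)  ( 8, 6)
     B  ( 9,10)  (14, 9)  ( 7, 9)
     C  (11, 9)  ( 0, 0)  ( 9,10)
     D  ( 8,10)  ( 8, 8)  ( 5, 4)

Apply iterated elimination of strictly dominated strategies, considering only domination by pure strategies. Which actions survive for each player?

P1 drop D (A beats it: P:12>8 Q:11>8 R:8>5)
P2 drop Q (P beats it: A:9>2 B:10>9 C:9>0)
P1 drop B (A beats it: P:12>9 R:8>7)
P1→{A,C} P2→{P,R}

IESDS → P1:{A,C} P2:{P,R}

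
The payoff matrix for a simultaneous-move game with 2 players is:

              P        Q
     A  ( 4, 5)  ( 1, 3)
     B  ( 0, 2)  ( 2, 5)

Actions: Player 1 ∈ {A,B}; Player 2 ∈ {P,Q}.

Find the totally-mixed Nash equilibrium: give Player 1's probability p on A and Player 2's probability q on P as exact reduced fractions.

P1 indiff ⇒ q·4+(1-q)·1 = q·0+(1-q)·2 ⇒ q(4) = (1-q)(1) ⇒ q = 1/5
P2 indiff ⇒ p·5+(1-p)·2 = p·3+(1-p)·5 ⇒ p(2) = (1-p)(3) ⇒ p = 3/5

p=3/5, q=1/5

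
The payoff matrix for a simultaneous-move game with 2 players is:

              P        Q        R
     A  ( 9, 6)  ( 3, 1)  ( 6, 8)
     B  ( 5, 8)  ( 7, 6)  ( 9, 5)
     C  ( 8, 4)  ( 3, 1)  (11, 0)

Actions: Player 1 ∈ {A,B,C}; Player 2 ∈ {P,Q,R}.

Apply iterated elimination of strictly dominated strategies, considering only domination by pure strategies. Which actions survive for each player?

P2 drop Q (P beats it: A:6>1 B:8>6 C:4>1)
P1 drop B (C beats it: P:8>5 R:11>9)
P1→{A,C} P2→{P,R}

Remaining: P1:{A,C} P2:{P,R}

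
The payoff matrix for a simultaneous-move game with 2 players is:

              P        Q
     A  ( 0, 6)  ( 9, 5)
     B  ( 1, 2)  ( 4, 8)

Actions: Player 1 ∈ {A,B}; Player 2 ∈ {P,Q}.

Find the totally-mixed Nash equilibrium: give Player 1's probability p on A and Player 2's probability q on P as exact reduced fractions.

P1 indiff ⇒ q·0+(1-q)·9 = q·1+(1-q)·4 ⇒ q(-1) = (1-q)(-5) ⇒ q = 5/6
P2 indiff ⇒ p·6+(1-p)·2 = p·5+(1-p)·8 ⇒ p(1) = (1-p)(6) ⇒ p = 6/7

P1 mixes 6/7 on A; P2 mixes 5/6 on P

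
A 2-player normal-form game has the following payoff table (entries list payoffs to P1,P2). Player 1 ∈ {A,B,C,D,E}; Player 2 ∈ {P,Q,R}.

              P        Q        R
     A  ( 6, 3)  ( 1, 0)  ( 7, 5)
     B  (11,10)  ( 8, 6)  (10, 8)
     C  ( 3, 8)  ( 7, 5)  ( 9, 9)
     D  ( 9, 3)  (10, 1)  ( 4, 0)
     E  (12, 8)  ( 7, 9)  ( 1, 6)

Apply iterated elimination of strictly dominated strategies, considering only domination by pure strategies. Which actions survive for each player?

IESDS → P1:{B,D,E} P2:{P,Q}

P1 drop A (B beats it: P:11>6 Q:8>1 R:10>7)
P1 drop C (B beats it: P:11>3 Q:8>7 R:10>9)
P2 drop R (P beats it: B:10>8 D:3>0 E:8>6)
P1→{B,D,E} P2→{P,Q}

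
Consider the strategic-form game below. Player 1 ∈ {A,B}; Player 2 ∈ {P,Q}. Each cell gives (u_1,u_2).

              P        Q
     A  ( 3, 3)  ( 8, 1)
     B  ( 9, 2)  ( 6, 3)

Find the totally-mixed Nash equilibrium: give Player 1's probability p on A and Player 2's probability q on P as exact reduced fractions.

P1 indiff ⇒ q·3+(1-q)·8 = q·9+(1-q)·6 ⇒ q(-6) = (1-q)(-2) ⇒ q = 1/4
P2 indiff ⇒ p·3+(1-p)·2 = p·1+(1-p)·3 ⇒ p(2) = (1-p)(1) ⇒ p = 1/3

P1 mixes 1/3 on A; P2 mixes 1/4 on P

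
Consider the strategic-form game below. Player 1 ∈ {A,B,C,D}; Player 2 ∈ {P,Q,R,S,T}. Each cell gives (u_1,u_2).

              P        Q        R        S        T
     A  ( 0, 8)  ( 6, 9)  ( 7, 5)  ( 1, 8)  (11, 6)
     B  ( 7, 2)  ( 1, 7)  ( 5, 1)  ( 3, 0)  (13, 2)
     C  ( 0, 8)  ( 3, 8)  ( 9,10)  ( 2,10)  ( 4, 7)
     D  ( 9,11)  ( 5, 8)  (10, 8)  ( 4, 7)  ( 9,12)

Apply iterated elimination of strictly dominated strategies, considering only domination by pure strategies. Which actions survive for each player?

P1 drop C (D beats it: P:9>0 Q:5>3 R:10>9 S:4>2 T:9>4)
P2 drop R (P beats it: A:8>5 B:2>1 D:11>8)
P2 drop S (Q beats it: A:9>8 B:7>0 D:8>7)
P1→{A,B,D} P2→{P,Q,T}

Remaining: P1:{A,B,D} P2:{P,Q,T}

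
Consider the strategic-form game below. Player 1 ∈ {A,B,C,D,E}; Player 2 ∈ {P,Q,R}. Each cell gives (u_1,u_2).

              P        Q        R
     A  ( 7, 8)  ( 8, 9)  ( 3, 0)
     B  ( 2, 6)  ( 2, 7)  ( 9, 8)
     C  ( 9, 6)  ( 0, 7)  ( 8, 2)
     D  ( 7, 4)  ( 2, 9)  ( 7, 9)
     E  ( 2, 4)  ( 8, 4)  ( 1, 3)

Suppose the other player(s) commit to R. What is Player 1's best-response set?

argmax u_1 = {B}

u_1(A vs R) = 3
u_1(B vs R) = 9
u_1(C vs R) = 8
u_1(D vs R) = 7
u_1(E vs R) = 1
max payoff 9 at {B}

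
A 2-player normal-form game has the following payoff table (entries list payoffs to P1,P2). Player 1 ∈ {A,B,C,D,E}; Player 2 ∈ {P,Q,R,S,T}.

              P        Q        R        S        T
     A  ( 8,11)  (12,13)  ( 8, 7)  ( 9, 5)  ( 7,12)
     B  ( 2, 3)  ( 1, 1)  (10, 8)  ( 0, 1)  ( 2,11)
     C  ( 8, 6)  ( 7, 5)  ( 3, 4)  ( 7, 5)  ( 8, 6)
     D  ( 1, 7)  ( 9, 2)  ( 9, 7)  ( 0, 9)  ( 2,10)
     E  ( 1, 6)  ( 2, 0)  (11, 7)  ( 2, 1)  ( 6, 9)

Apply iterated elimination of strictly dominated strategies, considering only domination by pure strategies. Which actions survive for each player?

Remaining: P1:{A,C} P2:{P,Q,T}

P2 drop R (T beats it: A:12>7 B:11>8 C:6>4 D:10>7 E:9>7)
P1 drop B (A beats it: P:8>2 Q:12>1 S:9>0 T:7>2)
P1 drop D (A beats it: P:8>1 Q:12>9 S:9>0 T:7>2)
P1 drop E (A beats it: P:8>1 Q:12>2 S:9>2 T:7>6)
P2 drop S (P beats it: A:11>5 C:6>5)
P1→{A,C} P2→{P,Q,T}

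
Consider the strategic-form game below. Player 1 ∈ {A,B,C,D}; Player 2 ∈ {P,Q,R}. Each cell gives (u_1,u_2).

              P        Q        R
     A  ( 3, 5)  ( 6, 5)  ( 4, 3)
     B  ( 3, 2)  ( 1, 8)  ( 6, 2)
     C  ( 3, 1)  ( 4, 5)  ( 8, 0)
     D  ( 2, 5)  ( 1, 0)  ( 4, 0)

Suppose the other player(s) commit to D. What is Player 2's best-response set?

argmax u_2 = {P}

u_2(P vs D) = 5
u_2(Q vs D) = 0
u_2(R vs D) = 0
max payoff 5 at {P}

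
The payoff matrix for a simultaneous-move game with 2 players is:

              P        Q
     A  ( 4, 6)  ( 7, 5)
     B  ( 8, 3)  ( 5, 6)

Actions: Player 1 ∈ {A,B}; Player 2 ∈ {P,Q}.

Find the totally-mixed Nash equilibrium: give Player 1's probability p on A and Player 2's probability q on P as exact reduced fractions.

P1 indiff ⇒ q·4+(1-q)·7 = q·8+(1-q)·5 ⇒ q(-4) = (1-q)(-2) ⇒ q = 1/3
P2 indiff ⇒ p·6+(1-p)·3 = p·5+(1-p)·6 ⇒ p(1) = (1-p)(3) ⇒ p = 3/4

p=3/4, q=1/3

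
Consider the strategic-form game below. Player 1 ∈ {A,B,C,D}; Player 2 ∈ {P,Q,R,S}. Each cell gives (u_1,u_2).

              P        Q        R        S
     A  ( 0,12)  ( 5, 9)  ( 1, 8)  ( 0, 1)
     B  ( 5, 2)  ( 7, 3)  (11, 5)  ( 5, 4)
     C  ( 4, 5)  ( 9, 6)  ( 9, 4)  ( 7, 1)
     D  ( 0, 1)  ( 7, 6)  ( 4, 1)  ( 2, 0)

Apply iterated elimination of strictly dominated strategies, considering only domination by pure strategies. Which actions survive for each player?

Remaining: P1:{B,C} P2:{Q,R}

P1 drop A (B beats it: P:5>0 Q:7>5 R:11>1 S:5>0)
P1 drop D (C beats it: P:4>0 Q:9>7 R:9>4 S:7>2)
P2 drop P (Q beats it: B:3>2 C:6>5)
P2 drop S (R beats it: B:5>4 C:4>1)
P1→{B,C} P2→{Q,R}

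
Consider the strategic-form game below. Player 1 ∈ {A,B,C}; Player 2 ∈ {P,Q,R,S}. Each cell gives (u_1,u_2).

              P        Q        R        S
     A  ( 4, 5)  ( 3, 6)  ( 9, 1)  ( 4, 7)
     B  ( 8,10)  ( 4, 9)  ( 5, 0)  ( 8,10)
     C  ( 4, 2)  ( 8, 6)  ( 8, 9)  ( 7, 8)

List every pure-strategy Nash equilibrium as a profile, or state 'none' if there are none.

(A,P): not NE [P1→B gives 8>4; P2→S gives 7>5]
(A,Q): not NE [P1→C gives 8>3; P2→S gives 7>6]
(A,R): not NE [P2→S gives 7>1]
(A,S): not NE [P1→B gives 8>4]
(B,P): NE
(B,Q): not NE [P1→C gives 8>4; P2→S gives 10>9]
(B,R): not NE [P1→A gives 9>5; P2→S gives 10>0]
(B,S): NE
(C,P): not NE [P1→B gives 8>4; P2→R gives 9>2]
(C,Q): not NE [P2→R gives 9>6]
(C,R): not NE [P1→A gives 9>8]
(C,S): not NE [P1→B gives 8>7; P2→R gives 9>8]

Nash profiles: (B,P), (B,S)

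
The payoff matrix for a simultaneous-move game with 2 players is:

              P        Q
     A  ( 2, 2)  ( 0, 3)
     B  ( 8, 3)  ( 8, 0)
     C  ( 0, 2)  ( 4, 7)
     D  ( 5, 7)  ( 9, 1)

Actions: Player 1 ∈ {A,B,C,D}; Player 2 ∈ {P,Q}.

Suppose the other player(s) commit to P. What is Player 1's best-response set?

P1 best: {B}

u_1(A vs P) = 2
u_1(B vs P) = 8
u_1(C vs P) = 0
u_1(D vs P) = 5
max payoff 8 at {B}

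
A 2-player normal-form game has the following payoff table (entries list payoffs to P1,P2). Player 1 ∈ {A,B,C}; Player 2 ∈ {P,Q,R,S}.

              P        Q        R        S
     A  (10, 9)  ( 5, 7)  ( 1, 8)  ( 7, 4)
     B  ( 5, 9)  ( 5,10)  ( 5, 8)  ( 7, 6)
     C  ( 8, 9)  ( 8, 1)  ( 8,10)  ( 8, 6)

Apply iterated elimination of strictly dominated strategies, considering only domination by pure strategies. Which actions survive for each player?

Remaining: P1:{A,C} P2:{P,R}

P1 drop B (C beats it: P:8>5 Q:8>5 R:8>5 S:8>7)
P2 drop Q (P beats it: A:9>7 C:9>1)
P2 drop S (P beats it: A:9>4 C:9>6)
P1→{A,C} P2→{P,R}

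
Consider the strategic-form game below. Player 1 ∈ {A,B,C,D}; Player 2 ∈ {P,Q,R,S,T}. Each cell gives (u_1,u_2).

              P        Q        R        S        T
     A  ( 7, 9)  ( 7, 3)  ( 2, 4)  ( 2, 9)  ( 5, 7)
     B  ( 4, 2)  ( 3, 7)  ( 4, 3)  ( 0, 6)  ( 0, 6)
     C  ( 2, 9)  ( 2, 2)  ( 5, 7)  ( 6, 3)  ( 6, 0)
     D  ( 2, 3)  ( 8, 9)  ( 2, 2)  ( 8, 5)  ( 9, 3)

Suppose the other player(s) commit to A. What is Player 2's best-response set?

BR_2 = {P,S}

u_2(P vs A) = 9
u_2(Q vs A) = 3
u_2(R vs A) = 4
u_2(S vs A) = 9
u_2(T vs A) = 7
max payoff 9 at {P,S}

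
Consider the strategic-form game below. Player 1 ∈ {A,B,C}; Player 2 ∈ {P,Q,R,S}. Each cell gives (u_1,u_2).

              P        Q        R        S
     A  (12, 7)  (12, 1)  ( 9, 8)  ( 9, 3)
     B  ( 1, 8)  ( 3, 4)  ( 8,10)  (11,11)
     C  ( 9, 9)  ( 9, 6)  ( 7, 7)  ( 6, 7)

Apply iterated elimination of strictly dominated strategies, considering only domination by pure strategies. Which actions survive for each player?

IESDS → P1:{A,B} P2:{R,S}

P1 drop C (A beats it: P:12>9 Q:12>9 R:9>7 S:9>6)
P2 drop P (R beats it: A:8>7 B:10>8)
P2 drop Q (R beats it: A:8>1 B:10>4)
P1→{A,B} P2→{R,S}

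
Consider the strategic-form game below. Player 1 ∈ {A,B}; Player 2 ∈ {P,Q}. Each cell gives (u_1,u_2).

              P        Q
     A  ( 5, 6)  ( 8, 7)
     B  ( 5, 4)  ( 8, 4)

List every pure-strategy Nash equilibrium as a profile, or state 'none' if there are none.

Nash profiles: (A,Q), (B,P), (B,Q)

(A,P): not NE [P2→Q gives 7>6]
(A,Q): NE
(B,P): NE
(B,Q): NE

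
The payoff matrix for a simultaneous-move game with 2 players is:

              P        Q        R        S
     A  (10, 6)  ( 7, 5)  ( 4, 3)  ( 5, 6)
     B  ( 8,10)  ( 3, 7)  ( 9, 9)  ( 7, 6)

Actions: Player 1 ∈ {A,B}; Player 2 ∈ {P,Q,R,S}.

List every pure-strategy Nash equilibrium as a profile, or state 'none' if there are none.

PSNE = {(A,P)}

(A,P): NE
(A,Q): not NE [P2→S gives 6>5]
(A,R): not NE [P1→B gives 9>4; P2→S gives 6>3]
(A,S): not NE [P1→B gives 7>5]
(B,P): not NE [P1→A gives 10>8]
(B,Q): not NE [P1→A gives 7>3; P2→P gives 10>7]
(B,R): not NE [P2→P gives 10>9]
(B,S): not NE [P2→P gives 10>6]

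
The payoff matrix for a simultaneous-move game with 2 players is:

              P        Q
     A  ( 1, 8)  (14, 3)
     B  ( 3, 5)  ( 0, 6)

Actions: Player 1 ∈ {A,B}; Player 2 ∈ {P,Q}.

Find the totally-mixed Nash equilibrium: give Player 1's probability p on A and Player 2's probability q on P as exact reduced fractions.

P1 indiff ⇒ q·1+(1-q)·14 = q·3+(1-q)·0 ⇒ q(-2) = (1-q)(-14) ⇒ q = 7/8
P2 indiff ⇒ p·8+(1-p)·5 = p·3+(1-p)·6 ⇒ p(5) = (1-p)(1) ⇒ p = 1/6

p=1/6, q=7/8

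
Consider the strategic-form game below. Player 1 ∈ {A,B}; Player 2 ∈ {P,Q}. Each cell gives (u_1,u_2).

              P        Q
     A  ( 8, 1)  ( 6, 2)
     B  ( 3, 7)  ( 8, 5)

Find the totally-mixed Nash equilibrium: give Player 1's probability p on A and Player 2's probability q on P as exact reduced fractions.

P1 indiff ⇒ q·8+(1-q)·6 = q·3+(1-q)·8 ⇒ q(5) = (1-q)(2) ⇒ q = 2/7
P2 indiff ⇒ p·1+(1-p)·7 = p·2+(1-p)·5 ⇒ p(-1) = (1-p)(-2) ⇒ p = 2/3

p=2/3, q=2/7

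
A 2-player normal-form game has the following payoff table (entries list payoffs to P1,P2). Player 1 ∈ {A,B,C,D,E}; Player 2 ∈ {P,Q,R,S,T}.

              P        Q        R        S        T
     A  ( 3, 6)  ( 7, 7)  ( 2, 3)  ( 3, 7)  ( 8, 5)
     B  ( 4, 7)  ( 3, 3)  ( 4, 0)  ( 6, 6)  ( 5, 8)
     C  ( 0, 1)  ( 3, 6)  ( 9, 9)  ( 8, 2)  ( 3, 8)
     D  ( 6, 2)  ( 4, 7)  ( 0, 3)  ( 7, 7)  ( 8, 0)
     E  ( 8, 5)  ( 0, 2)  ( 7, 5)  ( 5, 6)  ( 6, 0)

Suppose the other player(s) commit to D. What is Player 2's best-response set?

u_2(P vs D) = 2
u_2(Q vs D) = 7
u_2(R vs D) = 3
u_2(S vs D) = 7
u_2(T vs D) = 0
max payoff 7 at {Q,S}

argmax u_2 = {Q,S}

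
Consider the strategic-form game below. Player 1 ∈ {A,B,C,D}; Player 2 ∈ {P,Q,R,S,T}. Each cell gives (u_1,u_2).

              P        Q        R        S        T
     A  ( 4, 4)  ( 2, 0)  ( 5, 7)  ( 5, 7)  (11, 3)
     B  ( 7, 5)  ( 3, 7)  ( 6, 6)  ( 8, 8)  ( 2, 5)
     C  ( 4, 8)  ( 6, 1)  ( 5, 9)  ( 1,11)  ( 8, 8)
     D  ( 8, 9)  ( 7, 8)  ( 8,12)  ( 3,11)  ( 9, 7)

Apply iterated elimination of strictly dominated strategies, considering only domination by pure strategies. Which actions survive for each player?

IESDS → P1:{B,D} P2:{R,S}

P1 drop C (D beats it: P:8>4 Q:7>6 R:8>5 S:3>1 T:9>8)
P2 drop P (R beats it: A:7>4 B:6>5 D:12>9)
P2 drop Q (S beats it: A:7>0 B:8>7 D:11>8)
P2 drop T (R beats it: A:7>3 B:6>5 D:12>7)
P1 drop A (B beats it: R:6>5 S:8>5)
P1→{B,D} P2→{R,S}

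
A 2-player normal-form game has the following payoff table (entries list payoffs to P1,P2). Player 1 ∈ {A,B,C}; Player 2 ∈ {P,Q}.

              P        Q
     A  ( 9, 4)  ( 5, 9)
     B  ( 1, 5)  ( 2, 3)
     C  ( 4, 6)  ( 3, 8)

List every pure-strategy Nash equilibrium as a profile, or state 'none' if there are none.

(A,P): not NE [P2→Q gives 9>4]
(A,Q): NE
(B,P): not NE [P1→A gives 9>1]
(B,Q): not NE [P1→A gives 5>2; P2→P gives 5>3]
(C,P): not NE [P1→A gives 9>4; P2→Q gives 8>6]
(C,Q): not NE [P1→A gives 5>3]

Nash profiles: (A,Q)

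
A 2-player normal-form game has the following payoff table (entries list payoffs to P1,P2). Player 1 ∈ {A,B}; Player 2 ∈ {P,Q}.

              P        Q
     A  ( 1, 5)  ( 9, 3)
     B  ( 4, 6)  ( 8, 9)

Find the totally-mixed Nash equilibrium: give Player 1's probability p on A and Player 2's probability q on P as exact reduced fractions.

P1 indiff ⇒ q·1+(1-q)·9 = q·4+(1-q)·8 ⇒ q(-3) = (1-q)(-1) ⇒ q = 1/4
P2 indiff ⇒ p·5+(1-p)·6 = p·3+(1-p)·9 ⇒ p(2) = (1-p)(3) ⇒ p = 3/5

(p,q) = (3/5, 1/4)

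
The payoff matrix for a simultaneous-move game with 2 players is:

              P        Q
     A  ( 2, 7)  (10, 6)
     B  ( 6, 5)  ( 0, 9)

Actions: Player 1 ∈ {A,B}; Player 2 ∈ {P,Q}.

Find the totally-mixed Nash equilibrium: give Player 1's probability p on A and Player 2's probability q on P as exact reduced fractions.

(p,q) = (4/5, 5/7)

P1 indiff ⇒ q·2+(1-q)·10 = q·6+(1-q)·0 ⇒ q(-4) = (1-q)(-10) ⇒ q = 5/7
P2 indiff ⇒ p·7+(1-p)·5 = p·6+(1-p)·9 ⇒ p(1) = (1-p)(4) ⇒ p = 4/5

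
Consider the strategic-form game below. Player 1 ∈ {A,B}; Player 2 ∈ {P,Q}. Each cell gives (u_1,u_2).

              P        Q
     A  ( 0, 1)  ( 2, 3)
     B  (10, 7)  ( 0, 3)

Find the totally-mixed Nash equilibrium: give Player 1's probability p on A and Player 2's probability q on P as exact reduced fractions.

(p,q) = (2/3, 1/6)

P1 indiff ⇒ q·0+(1-q)·2 = q·10+(1-q)·0 ⇒ q(-10) = (1-q)(-2) ⇒ q = 1/6
P2 indiff ⇒ p·1+(1-p)·7 = p·3+(1-p)·3 ⇒ p(-2) = (1-p)(-4) ⇒ p = 2/3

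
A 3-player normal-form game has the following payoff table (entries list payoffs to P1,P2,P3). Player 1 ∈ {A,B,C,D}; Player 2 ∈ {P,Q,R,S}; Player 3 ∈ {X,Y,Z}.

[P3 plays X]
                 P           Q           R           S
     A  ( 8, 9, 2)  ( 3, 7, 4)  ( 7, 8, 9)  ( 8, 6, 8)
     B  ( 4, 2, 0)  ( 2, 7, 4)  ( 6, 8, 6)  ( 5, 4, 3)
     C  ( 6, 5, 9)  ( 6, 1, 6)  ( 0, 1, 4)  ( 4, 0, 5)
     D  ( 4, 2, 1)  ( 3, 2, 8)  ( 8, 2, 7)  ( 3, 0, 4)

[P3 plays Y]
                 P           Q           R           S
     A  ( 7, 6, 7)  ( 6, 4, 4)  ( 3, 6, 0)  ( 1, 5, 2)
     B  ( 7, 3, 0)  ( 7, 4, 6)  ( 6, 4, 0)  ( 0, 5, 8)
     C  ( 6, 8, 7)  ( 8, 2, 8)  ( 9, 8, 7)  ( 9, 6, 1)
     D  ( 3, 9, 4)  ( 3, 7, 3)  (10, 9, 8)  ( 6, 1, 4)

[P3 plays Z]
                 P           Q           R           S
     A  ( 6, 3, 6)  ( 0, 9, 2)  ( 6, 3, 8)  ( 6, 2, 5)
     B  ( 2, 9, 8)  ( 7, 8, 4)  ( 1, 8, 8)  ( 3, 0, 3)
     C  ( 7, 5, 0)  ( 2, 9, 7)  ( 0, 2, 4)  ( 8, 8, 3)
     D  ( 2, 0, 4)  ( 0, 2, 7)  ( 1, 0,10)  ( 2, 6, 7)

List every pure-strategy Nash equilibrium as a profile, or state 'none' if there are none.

(A,P,X): not NE [P3→Y gives 7>2]
(A,P,Y): NE
(A,P,Z): not NE [P1→C gives 7>6; P2→Q gives 9>3; P3→Y gives 7>6]
(A,Q,X): not NE [P1→C gives 6>3; P2→P gives 9>7]
(A,Q,Y): not NE [P1→C gives 8>6; P2→R gives 6>4]
(A,Q,Z): not NE [P1→B gives 7>0; P3→Y gives 4>2]
(A,R,X): not NE [P1→D gives 8>7; P2→P gives 9>8]
(A,R,Y): not NE [P1→D gives 10>3; P3→X gives 9>0]
(A,R,Z): not NE [P2→Q gives 9>3; P3→X gives 9>8]
(A,S,X): not NE [P2→P gives 9>6]
(A,S,Y): not NE [P1→C gives 9>1; P2→R gives 6>5; P3→X gives 8>2]
(A,S,Z): not NE [P1→C gives 8>6; P2→Q gives 9>2; P3→X gives 8>5]
(B,P,X): not NE [P1→A gives 8>4; P2→R gives 8>2; P3→Z gives 8>0]
(B,P,Y): not NE [P2→S gives 5>3; P3→Z gives 8>0]
(B,P,Z): not NE [P1→C gives 7>2]
(B,Q,X): not NE [P1→C gives 6>2; P2→R gives 8>7; P3→Y gives 6>4]
(B,Q,Y): not NE [P1→C gives 8>7; P2→S gives 5>4]
(B,Q,Z): not NE [P2→P gives 9>8; P3→Y gives 6>4]
(B,R,X): not NE [P1→D gives 8>6; P3→Z gives 8>6]
(B,R,Y): not NE [P1→D gives 10>6; P2→S gives 5>4; P3→Z gives 8>0]
(B,R,Z): not NE [P1→A gives 6>1; P2→P gives 9>8]
(B,S,X): not NE [P1→A gives 8>5; P2→R gives 8>4; P3→Y gives 8>3]
(B,S,Y): not NE [P1→C gives 9>0]
(B,S,Z): not NE [P1→C gives 8>3; P2→P gives 9>0; P3→Y gives 8>3]
(C,P,X): not NE [P1→A gives 8>6]
(C,P,Y): not NE [P1→B gives 7>6; P3→X gives 9>7]
(C,P,Z): not NE [P2→Q gives 9>5; P3→X gives 9>0]
(C,Q,X): not NE [P2→P gives 5>1; P3→Y gives 8>6]
(C,Q,Y): not NE [P2→R gives 8>2]
(C,Q,Z): not NE [P1→B gives 7>2; P3→Y gives 8>7]
(C,R,X): not NE [P1→D gives 8>0; P2→P gives 5>1; P3→Y gives 7>4]
(C,R,Y): not NE [P1→D gives 10>9]
(C,R,Z): not NE [P1→A gives 6>0; P2→Q gives 9>2; P3→Y gives 7>4]
(C,S,X): not NE [P1→A gives 8>4; P2→P gives 5>0]
(C,S,Y): not NE [P2→R gives 8>6; P3→X gives 5>1]
(C,S,Z): not NE [P2→Q gives 9>8; P3→X gives 5>3]
(D,P,X): not NE [P1→A gives 8>4; P3→Z gives 4>1]
(D,P,Y): not NE [P1→B gives 7>3]
(D,P,Z): not NE [P1→C gives 7>2; P2→S gives 6>0]
(D,Q,X): not NE [P1→C gives 6>3]
(D,Q,Y): not NE [P1→C gives 8>3; P2→R gives 9>7; P3→X gives 8>3]
(D,Q,Z): not NE [P1→B gives 7>0; P2→S gives 6>2; P3→X gives 8>7]
(D,R,X): not NE [P3→Z gives 10>7]
(D,R,Y): not NE [P3→Z gives 10>8]
(D,R,Z): not NE [P1→A gives 6>1; P2→S gives 6>0]
(D,S,X): not NE [P1→A gives 8>3; P2→R gives 2>0; P3→Z gives 7>4]
(D,S,Y): not NE [P1→C gives 9>6; P2→R gives 9>1; P3→Z gives 7>4]
(D,S,Z): not NE [P1→C gives 8>2]

PSNE = {(A,P,Y)}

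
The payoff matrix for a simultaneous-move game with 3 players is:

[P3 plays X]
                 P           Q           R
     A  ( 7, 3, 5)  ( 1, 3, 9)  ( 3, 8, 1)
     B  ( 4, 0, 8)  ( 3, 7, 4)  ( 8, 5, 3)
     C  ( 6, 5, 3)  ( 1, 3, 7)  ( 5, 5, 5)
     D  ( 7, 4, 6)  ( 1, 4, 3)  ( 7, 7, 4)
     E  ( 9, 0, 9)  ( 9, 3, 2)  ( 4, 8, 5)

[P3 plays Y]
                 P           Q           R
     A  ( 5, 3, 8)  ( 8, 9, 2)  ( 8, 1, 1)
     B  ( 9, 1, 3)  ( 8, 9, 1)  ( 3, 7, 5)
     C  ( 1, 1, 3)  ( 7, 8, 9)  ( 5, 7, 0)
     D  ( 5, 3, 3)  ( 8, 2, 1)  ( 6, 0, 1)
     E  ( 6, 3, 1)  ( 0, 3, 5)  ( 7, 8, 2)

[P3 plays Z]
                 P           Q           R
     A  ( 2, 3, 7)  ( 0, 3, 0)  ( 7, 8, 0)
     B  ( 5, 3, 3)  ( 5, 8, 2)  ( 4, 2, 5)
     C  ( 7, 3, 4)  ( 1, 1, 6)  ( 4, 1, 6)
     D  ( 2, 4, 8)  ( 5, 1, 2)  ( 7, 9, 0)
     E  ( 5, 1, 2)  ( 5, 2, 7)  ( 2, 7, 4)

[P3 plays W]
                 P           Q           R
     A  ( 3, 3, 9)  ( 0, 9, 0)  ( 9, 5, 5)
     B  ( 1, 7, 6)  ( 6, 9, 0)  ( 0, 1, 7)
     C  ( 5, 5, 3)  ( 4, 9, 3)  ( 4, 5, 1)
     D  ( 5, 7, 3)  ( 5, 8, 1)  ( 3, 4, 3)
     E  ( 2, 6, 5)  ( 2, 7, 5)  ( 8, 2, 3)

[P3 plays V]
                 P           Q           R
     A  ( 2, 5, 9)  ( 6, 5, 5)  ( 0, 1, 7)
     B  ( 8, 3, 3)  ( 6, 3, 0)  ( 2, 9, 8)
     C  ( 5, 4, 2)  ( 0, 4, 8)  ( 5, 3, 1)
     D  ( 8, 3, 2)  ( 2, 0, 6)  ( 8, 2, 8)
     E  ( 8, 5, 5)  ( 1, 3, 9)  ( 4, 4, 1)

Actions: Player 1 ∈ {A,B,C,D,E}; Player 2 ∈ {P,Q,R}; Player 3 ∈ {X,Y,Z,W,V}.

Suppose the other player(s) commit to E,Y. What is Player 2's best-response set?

u_2(P vs E,Y) = 3
u_2(Q vs E,Y) = 3
u_2(R vs E,Y) = 8
max payoff 8 at {R}

argmax u_2 = {R}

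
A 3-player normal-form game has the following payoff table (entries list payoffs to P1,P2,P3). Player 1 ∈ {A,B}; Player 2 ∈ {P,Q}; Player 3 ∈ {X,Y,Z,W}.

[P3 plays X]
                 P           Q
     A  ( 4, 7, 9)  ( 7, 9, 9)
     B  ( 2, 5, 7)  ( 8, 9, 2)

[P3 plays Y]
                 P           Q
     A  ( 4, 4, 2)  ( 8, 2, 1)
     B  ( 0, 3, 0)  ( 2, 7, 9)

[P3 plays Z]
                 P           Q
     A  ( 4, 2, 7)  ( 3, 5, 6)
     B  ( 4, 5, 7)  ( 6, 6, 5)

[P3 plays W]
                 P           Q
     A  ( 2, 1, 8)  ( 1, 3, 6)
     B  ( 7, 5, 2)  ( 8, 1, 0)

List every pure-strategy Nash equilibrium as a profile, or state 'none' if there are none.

PSNE: ∅

(A,P,X): not NE [P2→Q gives 9>7]
(A,P,Y): not NE [P3→X gives 9>2]
(A,P,Z): not NE [P2→Q gives 5>2; P3→X gives 9>7]
(A,P,W): not NE [P1→B gives 7>2; P2→Q gives 3>1; P3→X gives 9>8]
(A,Q,X): not NE [P1→B gives 8>7]
(A,Q,Y): not NE [P2→P gives 4>2; P3→X gives 9>1]
(A,Q,Z): not NE [P1→B gives 6>3; P3→X gives 9>6]
(A,Q,W): not NE [P1→B gives 8>1; P3→X gives 9>6]
(B,P,X): not NE [P1→A gives 4>2; P2→Q gives 9>5]
(B,P,Y): not NE [P1→A gives 4>0; P2→Q gives 7>3; P3→Z gives 7>0]
(B,P,Z): not NE [P2→Q gives 6>5]
(B,P,W): not NE [P3→Z gives 7>2]
(B,Q,X): not NE [P3→Y gives 9>2]
(B,Q,Y): not NE [P1→A gives 8>2]
(B,Q,Z): not NE [P3→Y gives 9>5]
(B,Q,W): not NE [P2→P gives 5>1; P3→Y gives 9>0]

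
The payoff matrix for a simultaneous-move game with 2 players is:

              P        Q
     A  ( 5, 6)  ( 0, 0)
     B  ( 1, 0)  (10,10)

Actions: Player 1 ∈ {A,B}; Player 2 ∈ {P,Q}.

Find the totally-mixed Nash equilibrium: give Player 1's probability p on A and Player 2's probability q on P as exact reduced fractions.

P1 mixes 5/8 on A; P2 mixes 5/7 on P

P1 indiff ⇒ q·5+(1-q)·0 = q·1+(1-q)·10 ⇒ q(4) = (1-q)(10) ⇒ q = 5/7
P2 indiff ⇒ p·6+(1-p)·0 = p·0+(1-p)·10 ⇒ p(6) = (1-p)(10) ⇒ p = 5/8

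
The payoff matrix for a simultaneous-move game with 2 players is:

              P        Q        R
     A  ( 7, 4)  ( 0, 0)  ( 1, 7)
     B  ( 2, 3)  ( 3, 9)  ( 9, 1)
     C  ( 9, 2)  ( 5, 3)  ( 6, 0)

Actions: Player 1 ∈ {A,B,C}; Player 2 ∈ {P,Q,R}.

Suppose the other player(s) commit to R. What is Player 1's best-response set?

u_1(A vs R) = 1
u_1(B vs R) = 9
u_1(C vs R) = 6
max payoff 9 at {B}

BR_1 = {B}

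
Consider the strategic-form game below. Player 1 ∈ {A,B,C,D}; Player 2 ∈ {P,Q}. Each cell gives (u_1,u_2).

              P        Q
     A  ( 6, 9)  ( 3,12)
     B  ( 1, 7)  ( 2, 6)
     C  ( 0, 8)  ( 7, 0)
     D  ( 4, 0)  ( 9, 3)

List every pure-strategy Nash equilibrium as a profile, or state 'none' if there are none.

NE set: (D,Q)

(A,P): not NE [P2→Q gives 12>9]
(A,Q): not NE [P1→D gives 9>3]
(B,P): not NE [P1→A gives 6>1]
(B,Q): not NE [P1→D gives 9>2; P2→P gives 7>6]
(C,P): not NE [P1→A gives 6>0]
(C,Q): not NE [P1→D gives 9>7; P2→P gives 8>0]
(D,P): not NE [P1→A gives 6>4; P2→Q gives 3>0]
(D,Q): NE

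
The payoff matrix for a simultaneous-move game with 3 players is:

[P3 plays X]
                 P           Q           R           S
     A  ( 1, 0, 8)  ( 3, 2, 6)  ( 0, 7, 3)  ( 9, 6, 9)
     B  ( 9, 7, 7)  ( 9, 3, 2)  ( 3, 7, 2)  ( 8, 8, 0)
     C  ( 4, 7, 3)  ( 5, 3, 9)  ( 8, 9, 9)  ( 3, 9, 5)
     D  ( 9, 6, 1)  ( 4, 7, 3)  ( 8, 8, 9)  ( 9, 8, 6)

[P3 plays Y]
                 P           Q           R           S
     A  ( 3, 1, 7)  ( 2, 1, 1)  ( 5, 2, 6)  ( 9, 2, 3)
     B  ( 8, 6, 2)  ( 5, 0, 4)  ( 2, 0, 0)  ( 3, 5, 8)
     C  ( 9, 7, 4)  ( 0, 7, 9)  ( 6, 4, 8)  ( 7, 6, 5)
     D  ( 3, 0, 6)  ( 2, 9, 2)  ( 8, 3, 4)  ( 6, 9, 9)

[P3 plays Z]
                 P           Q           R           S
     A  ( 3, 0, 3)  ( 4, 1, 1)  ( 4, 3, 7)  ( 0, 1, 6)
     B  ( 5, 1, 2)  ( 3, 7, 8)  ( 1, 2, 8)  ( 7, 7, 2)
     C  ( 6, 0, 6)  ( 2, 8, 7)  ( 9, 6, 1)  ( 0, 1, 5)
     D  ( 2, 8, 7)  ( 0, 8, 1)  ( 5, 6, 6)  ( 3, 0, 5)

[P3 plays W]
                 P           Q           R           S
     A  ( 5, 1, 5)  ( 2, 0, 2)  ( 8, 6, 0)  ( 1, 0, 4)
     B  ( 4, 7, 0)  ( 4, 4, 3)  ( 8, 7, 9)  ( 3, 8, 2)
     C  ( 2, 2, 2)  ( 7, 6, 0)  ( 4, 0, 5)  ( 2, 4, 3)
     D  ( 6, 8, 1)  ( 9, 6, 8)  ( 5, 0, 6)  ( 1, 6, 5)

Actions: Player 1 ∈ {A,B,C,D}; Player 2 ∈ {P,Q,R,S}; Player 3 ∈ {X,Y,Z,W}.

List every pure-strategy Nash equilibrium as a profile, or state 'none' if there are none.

PSNE = {(C,R,X), (D,R,X)}

(A,P,X): not NE [P1→D gives 9>1; P2→R gives 7>0]
(A,P,Y): not NE [P1→C gives 9>3; P2→S gives 2>1; P3→X gives 8>7]
(A,P,Z): not NE [P1→C gives 6>3; P2→R gives 3>0; P3→X gives 8>3]
(A,P,W): not NE [P1→D gives 6>5; P2→R gives 6>1; P3→X gives 8>5]
(A,Q,X): not NE [P1→B gives 9>3; P2→R gives 7>2]
(A,Q,Y): not NE [P1→B gives 5>2; P2→S gives 2>1; P3→X gives 6>1]
(A,Q,Z): not NE [P2→R gives 3>1; P3→X gives 6>1]
(A,Q,W): not NE [P1→D gives 9>2; P2→R gives 6>0; P3→X gives 6>2]
(A,R,X): not NE [P1→D gives 8>0; P3→Z gives 7>3]
(A,R,Y): not NE [P1→D gives 8>5; P3→Z gives 7>6]
(A,R,Z): not NE [P1→C gives 9>4]
(A,R,W): not NE [P3→Z gives 7>0]
(A,S,X): not NE [P2→R gives 7>6]
(A,S,Y): not NE [P3→X gives 9>3]
(A,S,Z): not NE [P1→B gives 7>0; P2→R gives 3>1; P3→X gives 9>6]
(A,S,W): not NE [P1→B gives 3>1; P2→R gives 6>0; P3→X gives 9>4]
(B,P,X): not NE [P2→S gives 8>7]
(B,P,Y): not NE [P1→C gives 9>8; P3→X gives 7>2]
(B,P,Z): not NE [P1→C gives 6>5; P2→S gives 7>1; P3→X gives 7>2]
(B,P,W): not NE [P1→D gives 6>4; P2→S gives 8>7; P3→X gives 7>0]
(B,Q,X): not NE [P2→S gives 8>3; P3→Z gives 8>2]
(B,Q,Y): not NE [P2→P gives 6>0; P3→Z gives 8>4]
(B,Q,Z): not NE [P1→A gives 4>3]
(B,Q,W): not NE [P1→D gives 9>4; P2→S gives 8>4; P3→Z gives 8>3]
(B,R,X): not NE [P1→D gives 8>3; P2→S gives 8>7; P3→W gives 9>2]
(B,R,Y): not NE [P1→D gives 8>2; P2→P gives 6>0; P3→W gives 9>0]
(B,R,Z): not NE [P1→C gives 9>1; P2→S gives 7>2; P3→W gives 9>8]
(B,R,W): not NE [P2→S gives 8>7]
(B,S,X): not NE [P1→D gives 9>8; P3→Y gives 8>0]
(B,S,Y): not NE [P1→A gives 9>3; P2→P gives 6>5]
(B,S,Z): not NE [P3→Y gives 8>2]
(B,S,W): not NE [P3→Y gives 8>2]
(C,P,X): not NE [P1→D gives 9>4; P2→S gives 9>7; P3→Z gives 6>3]
(C,P,Y): not NE [P3→Z gives 6>4]
(C,P,Z): not NE [P2→Q gives 8>0]
(C,P,W): not NE [P1→D gives 6>2; P2→Q gives 6>2; P3→Z gives 6>2]
(C,Q,X): not NE [P1→B gives 9>5; P2→S gives 9>3]
(C,Q,Y): not NE [P1→B gives 5>0]
(C,Q,Z): not NE [P1→A gives 4>2; P3→Y gives 9>7]
(C,Q,W): not NE [P1→D gives 9>7; P3→Y gives 9>0]
(C,R,X): NE
(C,R,Y): not NE [P1→D gives 8>6; P2→Q gives 7>4; P3→X gives 9>8]
(C,R,Z): not NE [P2→Q gives 8>6; P3→X gives 9>1]
(C,R,W): not NE [P1→B gives 8>4; P2→Q gives 6>0; P3→X gives 9>5]
(C,S,X): not NE [P1→D gives 9>3]
(C,S,Y): not NE [P1→A gives 9>7; P2→Q gives 7>6]
(C,S,Z): not NE [P1→B gives 7>0; P2→Q gives 8>1]
(C,S,W): not NE [P1→B gives 3>2; P2→Q gives 6>4; P3→Z gives 5>3]
(D,P,X): not NE [P2→S gives 8>6; P3→Z gives 7>1]
(D,P,Y): not NE [P1→C gives 9>3; P2→S gives 9>0; P3→Z gives 7>6]
(D,P,Z): not NE [P1→C gives 6>2]
(D,P,W): not NE [P3→Z gives 7>1]
(D,Q,X): not NE [P1→B gives 9>4; P2→S gives 8>7; P3→W gives 8>3]
(D,Q,Y): not NE [P1→B gives 5>2; P3→W gives 8>2]
(D,Q,Z): not NE [P1→A gives 4>0; P3→W gives 8>1]
(D,Q,W): not NE [P2→P gives 8>6]
(D,R,X): NE
(D,R,Y): not NE [P2→S gives 9>3; P3→X gives 9>4]
(D,R,Z): not NE [P1→C gives 9>5; P2→Q gives 8>6; P3→X gives 9>6]
(D,R,W): not NE [P1→B gives 8>5; P2→P gives 8>0; P3→X gives 9>6]
(D,S,X): not NE [P3→Y gives 9>6]
(D,S,Y): not NE [P1→A gives 9>6]
(D,S,Z): not NE [P1→B gives 7>3; P2→Q gives 8>0; P3→Y gives 9>5]
(D,S,W): not NE [P1→B gives 3>1; P2→P gives 8>6; P3→Y gives 9>5]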